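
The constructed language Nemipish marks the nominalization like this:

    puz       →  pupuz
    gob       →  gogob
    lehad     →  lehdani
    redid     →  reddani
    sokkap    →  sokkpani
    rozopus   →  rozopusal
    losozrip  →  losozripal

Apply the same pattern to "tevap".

tevpani

sokkap and losozrip both end in -p yet inflect differently (sokkpani, losozripal), so the final letter is not what conditions the rule; the number of vowels is.
"tevap" has 2 vowels. The stems with 2 vowels (lehad → lehdani, redid → reddani, sokkap → sokkpani) delete the last vowel and add -ani.
So tevap → tevpani.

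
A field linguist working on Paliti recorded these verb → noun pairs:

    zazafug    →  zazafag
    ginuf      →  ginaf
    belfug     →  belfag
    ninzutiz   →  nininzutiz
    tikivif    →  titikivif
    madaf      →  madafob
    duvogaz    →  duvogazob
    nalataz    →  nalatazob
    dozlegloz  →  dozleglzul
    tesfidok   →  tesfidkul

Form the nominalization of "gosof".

ginuf and tikivif both end in -f yet inflect differently (ginaf, titikivif), so the final letter is not what conditions the rule; the last vowel is.
"gosof" has last vowel 'o'. The stems whose last vowel is 'o' (dozlegloz → dozleglzul, tesfidok → tesfidkul) delete the last vowel and add -ul.
So gosof → gosful.

gosful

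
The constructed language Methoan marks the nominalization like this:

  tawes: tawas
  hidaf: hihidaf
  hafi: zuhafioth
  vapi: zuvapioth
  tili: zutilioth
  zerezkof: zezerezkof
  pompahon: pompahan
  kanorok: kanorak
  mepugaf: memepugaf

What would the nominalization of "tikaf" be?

zerezkof and pompahon both have last vowel 'o' yet inflect differently (zezerezkof, pompahan), so the last vowel is not what conditions the rule; the final letter is.
"tikaf" ends in -f. The stems ending in -f (hidaf → hihidaf, zerezkof → zezerezkof, mepugaf → memepugaf) repeat the first consonant+vowel as a prefix.
The other patterns: stems ending in -i add zu- … -oth around the stem; stems ending in -k, -n or -s change the last vowel to 'a'.
So tikaf → titikaf.

titikaf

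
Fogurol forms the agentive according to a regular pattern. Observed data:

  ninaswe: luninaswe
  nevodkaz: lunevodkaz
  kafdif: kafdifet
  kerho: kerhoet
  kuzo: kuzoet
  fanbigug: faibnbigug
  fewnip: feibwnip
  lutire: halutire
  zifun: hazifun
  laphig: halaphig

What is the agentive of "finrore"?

ninaswe and lutire both end in -e yet inflect differently (luninaswe, halutire), so the final letter is not what conditions the rule; the first letter is.
"finrore" begins with f-. The stems beginning with f- (fanbigug → faibnbigug, fewnip → feibwnip) insert -ib- after the first vowel.
So finrore → fiibnrore.

fiibnrore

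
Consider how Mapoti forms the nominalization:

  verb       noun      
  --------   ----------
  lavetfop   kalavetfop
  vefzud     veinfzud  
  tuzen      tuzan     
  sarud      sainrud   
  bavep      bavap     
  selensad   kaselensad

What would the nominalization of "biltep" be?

vefzud and selensad both end in -d yet inflect differently (veinfzud, kaselensad), so the final letter is not what conditions the rule; the last vowel is.
"biltep" has last vowel 'e'. The stems whose last vowel is 'e' (tuzen → tuzan, bavep → bavap) change the last vowel to 'a'.
The other patterns: stems whose last vowel is 'u' insert -in- after the first vowel; stems whose last vowel is 'a' or 'o' add the prefix ka-.
So biltep → biltap.

biltap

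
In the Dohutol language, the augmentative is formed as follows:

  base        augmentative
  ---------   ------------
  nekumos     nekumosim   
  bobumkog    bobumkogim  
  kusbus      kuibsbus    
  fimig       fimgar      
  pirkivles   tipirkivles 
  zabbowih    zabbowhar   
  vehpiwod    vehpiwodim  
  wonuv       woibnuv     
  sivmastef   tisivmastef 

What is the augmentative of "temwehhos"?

fimig and bobumkog both end in -g yet inflect differently (fimgar, bobumkogim), so the final letter is not what conditions the rule; the last vowel is.
"temwehhos" has last vowel 'o'. The stems whose last vowel is 'o' (bobumkog → bobumkogim, vehpiwod → vehpiwodim, nekumos → nekumosim) add -im.
The other patterns: stems whose last vowel is 'i' delete the last vowel and add -ar; stems whose last vowel is 'e' add the prefix ti-; stems whose last vowel is 'u' insert -ib- after the first vowel.
So temwehhos → temwehhosim.

temwehhosim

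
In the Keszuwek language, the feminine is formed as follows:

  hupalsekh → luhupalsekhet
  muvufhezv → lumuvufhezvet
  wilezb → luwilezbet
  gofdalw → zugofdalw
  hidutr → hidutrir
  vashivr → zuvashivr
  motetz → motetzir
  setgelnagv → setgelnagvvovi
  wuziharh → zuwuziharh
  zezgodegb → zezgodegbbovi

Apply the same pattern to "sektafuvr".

"sektafuvr" has second-to-last letter 'v'. The one such stem in the data (vashivr → zuvashivr) adds the prefix zu-, so the same rule applies.
The other patterns: stems whose second-to-last letter is 'g' double the final consonant and add -ovi; stems whose second-to-last letter is 't' add -ir; stems whose second-to-last letter is 'k' or 'z' add lu- … -et around the stem.
So sektafuvr → zusektafuvr.

zusektafuvr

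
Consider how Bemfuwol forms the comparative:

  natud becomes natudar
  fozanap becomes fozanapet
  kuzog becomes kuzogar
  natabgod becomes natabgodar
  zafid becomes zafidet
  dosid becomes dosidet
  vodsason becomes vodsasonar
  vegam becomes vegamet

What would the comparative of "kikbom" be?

"kikbom" has last vowel 'o'. The stems whose last vowel is 'o' (kuzog → kuzogar, vodsason → vodsasonar, natabgod → natabgodar) add -ar.
The other pattern: stems whose last vowel is 'a' or 'i' add -et.
So kikbom → kikbomar.

kikbomar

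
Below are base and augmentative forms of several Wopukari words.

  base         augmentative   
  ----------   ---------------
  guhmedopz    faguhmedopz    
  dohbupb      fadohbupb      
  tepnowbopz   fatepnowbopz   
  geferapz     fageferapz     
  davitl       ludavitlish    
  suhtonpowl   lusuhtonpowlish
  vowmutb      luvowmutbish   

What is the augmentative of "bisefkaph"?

fabisefkaph

dohbupb and vowmutb both end in -b yet inflect differently (fadohbupb, luvowmutbish), so the final letter is not what conditions the rule; the second-to-last letter is.
"bisefkaph" has second-to-last letter 'p'. The stems whose second-to-last letter is 'p' (guhmedopz → faguhmedopz, dohbupb → fadohbupb, tepnowbopz → fatepnowbopz) add the prefix fa-.
The other pattern: stems whose second-to-last letter is 't' or 'w' add lu- … -ish around the stem.
So bisefkaph → fabisefkaph.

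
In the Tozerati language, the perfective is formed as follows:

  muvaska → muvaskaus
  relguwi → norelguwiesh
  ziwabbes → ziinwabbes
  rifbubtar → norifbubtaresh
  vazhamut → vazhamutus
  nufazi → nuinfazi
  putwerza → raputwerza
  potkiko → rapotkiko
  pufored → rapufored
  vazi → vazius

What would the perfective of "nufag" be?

putwerza and muvaska both end in -a yet inflect differently (raputwerza, muvaskaus), so the final letter is not what conditions the rule; the first letter is.
"nufag" begins with n-. The one such stem in the data (nufazi → nuinfazi) inserts -in- after the first vowel (as does ziwabbes), so the same rule applies.
The other patterns: stems beginning with p- add the prefix ra-; stems beginning with r- add no- … -esh around the stem; stems beginning with m- or v- add -us.
So nufag → nuinfag.

nuinfag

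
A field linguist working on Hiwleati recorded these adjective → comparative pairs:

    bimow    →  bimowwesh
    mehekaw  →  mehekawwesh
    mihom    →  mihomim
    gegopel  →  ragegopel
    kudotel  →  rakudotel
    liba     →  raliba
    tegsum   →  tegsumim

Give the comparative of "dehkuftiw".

dehkuftiwwesh

mihom and bimow both have last vowel 'o' yet inflect differently (mihomim, bimowwesh), so the last vowel is not what conditions the rule; the final letter is.
"dehkuftiw" ends in -w. The stems ending in -w (bimow → bimowwesh, mehekaw → mehekawwesh) double the final consonant and add -esh.
The other patterns: stems ending in -m add -im; stems ending in -a or -l add the prefix ra-.
So dehkuftiw → dehkuftiwwesh.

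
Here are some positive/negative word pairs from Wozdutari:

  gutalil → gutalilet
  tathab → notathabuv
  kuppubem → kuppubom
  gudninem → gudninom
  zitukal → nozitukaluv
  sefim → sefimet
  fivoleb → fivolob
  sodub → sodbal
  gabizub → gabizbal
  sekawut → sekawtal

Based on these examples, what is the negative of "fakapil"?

gutalil and zitukal both end in -l yet inflect differently (gutalilet, nozitukaluv), so the final letter is not what conditions the rule; the last vowel is.
"fakapil" has last vowel 'i'. The stems whose last vowel is 'i' (sefim → sefimet, gutalil → gutalilet) add -et.
The other patterns: stems whose last vowel is 'a' add no- … -uv around the stem; stems whose last vowel is 'e' change the last vowel to 'o'; stems whose last vowel is 'u' delete the last vowel and add -al.
So fakapil → fakapilet.

fakapilet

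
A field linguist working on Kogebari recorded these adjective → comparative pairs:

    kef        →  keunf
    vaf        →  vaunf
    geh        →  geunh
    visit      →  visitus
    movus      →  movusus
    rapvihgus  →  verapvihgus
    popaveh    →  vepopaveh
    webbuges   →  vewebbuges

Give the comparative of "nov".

movus and rapvihgus both end in -s yet inflect differently (movusus, verapvihgus), so the final letter is not what conditions the rule; the number of vowels is.
"nov" has 1 vowel. The stems with 1 vowel (kef → keunf, vaf → vaunf, geh → geunh) insert -un- after the first vowel.
So nov → nounv.

nounv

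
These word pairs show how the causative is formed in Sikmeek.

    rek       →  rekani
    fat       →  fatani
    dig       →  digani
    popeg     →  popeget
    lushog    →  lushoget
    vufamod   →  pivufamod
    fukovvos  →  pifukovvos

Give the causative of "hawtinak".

dig and popeg both end in -g yet inflect differently (digani, popeget), so the final letter is not what conditions the rule; the number of vowels is.
"hawtinak" has 3 vowels. The stems with 3 vowels (vufamod → pivufamod, fukovvos → pifukovvos) add the prefix pi-.
So hawtinak → pihawtinak.

pihawtinak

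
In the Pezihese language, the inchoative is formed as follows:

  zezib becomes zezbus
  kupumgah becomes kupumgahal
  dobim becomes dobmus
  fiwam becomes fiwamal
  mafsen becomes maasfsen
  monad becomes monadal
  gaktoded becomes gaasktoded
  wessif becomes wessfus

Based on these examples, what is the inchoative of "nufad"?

fiwam and dobim both end in -m yet inflect differently (fiwamal, dobmus), so the final letter is not what conditions the rule; the last vowel is.
"nufad" has last vowel 'a'. The stems whose last vowel is 'a' (monad → monadal, fiwam → fiwamal, kupumgah → kupumgahal) add -al.
The other patterns: stems whose last vowel is 'i' delete the last vowel and add -us; stems whose last vowel is 'e' insert -as- after the first vowel.
So nufad → nufadal.

nufadal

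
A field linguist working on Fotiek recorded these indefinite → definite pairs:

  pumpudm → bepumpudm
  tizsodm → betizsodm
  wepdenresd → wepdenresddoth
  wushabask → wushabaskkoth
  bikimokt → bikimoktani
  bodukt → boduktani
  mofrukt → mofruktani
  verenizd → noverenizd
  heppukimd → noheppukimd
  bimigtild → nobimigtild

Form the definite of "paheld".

wepdenresd and verenizd both end in -d yet inflect differently (wepdenresddoth, noverenizd), so the final letter is not what conditions the rule; the second-to-last letter is.
"paheld" has second-to-last letter 'l'. The one such stem in the data (bimigtild → nobimigtild) adds the prefix no-, so the same rule applies.
The other patterns: stems whose second-to-last letter is 'd' add the prefix be-; stems whose second-to-last letter is 's' double the final consonant and add -oth; stems whose second-to-last letter is 'k' add -ani.
So paheld → nopaheld.

nopaheld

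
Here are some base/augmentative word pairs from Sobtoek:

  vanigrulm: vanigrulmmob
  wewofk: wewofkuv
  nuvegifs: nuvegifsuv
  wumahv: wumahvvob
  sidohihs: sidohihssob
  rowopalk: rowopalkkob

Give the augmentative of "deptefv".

deptefvuv

nuvegifs and sidohihs both end in -s yet inflect differently (nuvegifsuv, sidohihssob), so the final letter is not what conditions the rule; the second-to-last letter is.
"deptefv" has second-to-last letter 'f'. The stems whose second-to-last letter is 'f' (nuvegifs → nuvegifsuv, wewofk → wewofkuv) add -uv.
The other pattern: stems whose second-to-last letter is 'h' or 'l' double the final consonant and add -ob.
So deptefv → deptefvuv.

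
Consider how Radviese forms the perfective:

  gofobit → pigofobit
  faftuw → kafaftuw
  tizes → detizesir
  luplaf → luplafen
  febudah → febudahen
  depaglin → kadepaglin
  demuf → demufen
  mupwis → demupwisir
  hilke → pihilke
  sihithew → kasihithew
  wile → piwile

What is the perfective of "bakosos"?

debakososir

"bakosos" ends in -s. The stems ending in -s (tizes → detizesir, mupwis → demupwisir) add de- … -ir around the stem.
The other patterns: stems ending in -e or -t add the prefix pi-; stems ending in -f or -h add -en; stems ending in -n or -w add the prefix ka-.
So bakosos → debakososir.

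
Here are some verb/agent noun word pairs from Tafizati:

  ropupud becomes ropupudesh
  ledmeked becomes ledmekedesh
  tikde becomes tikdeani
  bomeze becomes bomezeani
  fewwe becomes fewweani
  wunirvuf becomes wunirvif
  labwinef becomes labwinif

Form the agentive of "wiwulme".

ledmeked and tikde both have last vowel 'e' yet inflect differently (ledmekedesh, tikdeani), so the last vowel is not what conditions the rule; the final letter is.
"wiwulme" ends in -e. The stems ending in -e (tikde → tikdeani, bomeze → bomezeani, fewwe → fewweani) add -ani.
So wiwulme → wiwulmeani.

wiwulmeani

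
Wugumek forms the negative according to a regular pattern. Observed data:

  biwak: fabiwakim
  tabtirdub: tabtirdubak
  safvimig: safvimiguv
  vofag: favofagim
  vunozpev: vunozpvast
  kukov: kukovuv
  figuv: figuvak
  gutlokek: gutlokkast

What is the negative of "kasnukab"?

vunozpev and figuv both end in -v yet inflect differently (vunozpvast, figuvak), so the final letter is not what conditions the rule; the last vowel is.
"kasnukab" has last vowel 'a'. The stems whose last vowel is 'a' (biwak → fabiwakim, vofag → favofagim) add fa- … -im around the stem.
The other patterns: stems whose last vowel is 'e' delete the last vowel and add -ast; stems whose last vowel is 'u' add -ak; stems whose last vowel is 'i' or 'o' add -uv.
So kasnukab → fakasnukabim.

fakasnukabim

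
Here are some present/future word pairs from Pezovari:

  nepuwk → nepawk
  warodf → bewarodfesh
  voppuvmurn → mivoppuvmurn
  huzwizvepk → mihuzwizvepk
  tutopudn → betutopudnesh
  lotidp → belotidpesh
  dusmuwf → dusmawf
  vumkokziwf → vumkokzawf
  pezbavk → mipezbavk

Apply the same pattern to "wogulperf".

miwogulperf

dusmuwf and warodf both end in -f yet inflect differently (dusmawf, bewarodfesh), so the final letter is not what conditions the rule; the second-to-last letter is.
"wogulperf" has second-to-last letter 'r'. The one such stem in the data (voppuvmurn → mivoppuvmurn) adds the prefix mi-, so the same rule applies.
The other patterns: stems whose second-to-last letter is 'w' change the last vowel to 'a'; stems whose second-to-last letter is 'd' add be- … -esh around the stem.
So wogulperf → miwogulperf.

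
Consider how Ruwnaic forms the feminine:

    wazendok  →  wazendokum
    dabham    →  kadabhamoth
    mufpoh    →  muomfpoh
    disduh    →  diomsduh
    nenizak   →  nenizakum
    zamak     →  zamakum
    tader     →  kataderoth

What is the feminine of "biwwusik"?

wazendok and mufpoh both have last vowel 'o' yet inflect differently (wazendokum, muomfpoh), so the last vowel is not what conditions the rule; the final letter is.
"biwwusik" ends in -k. The stems ending in -k (zamak → zamakum, wazendok → wazendokum, nenizak → nenizakum) add -um.
The other patterns: stems ending in -h insert -om- after the first vowel; stems ending in -m or -r add ka- … -oth around the stem.
So biwwusik → biwwusikum.

biwwusikum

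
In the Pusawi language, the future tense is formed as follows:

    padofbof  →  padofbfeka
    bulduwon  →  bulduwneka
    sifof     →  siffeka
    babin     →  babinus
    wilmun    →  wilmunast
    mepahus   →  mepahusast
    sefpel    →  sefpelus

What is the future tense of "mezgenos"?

wilmun and bulduwon both end in -n yet inflect differently (wilmunast, bulduwneka), so the final letter is not what conditions the rule; the last vowel is.
"mezgenos" has last vowel 'o'. The stems whose last vowel is 'o' (padofbof → padofbfeka, bulduwon → bulduwneka, sifof → siffeka) delete the last vowel and add -eka.
The other patterns: stems whose last vowel is 'u' add -ast; stems whose last vowel is 'e' or 'i' add -us.
So mezgenos → mezgenseka.

mezgenseka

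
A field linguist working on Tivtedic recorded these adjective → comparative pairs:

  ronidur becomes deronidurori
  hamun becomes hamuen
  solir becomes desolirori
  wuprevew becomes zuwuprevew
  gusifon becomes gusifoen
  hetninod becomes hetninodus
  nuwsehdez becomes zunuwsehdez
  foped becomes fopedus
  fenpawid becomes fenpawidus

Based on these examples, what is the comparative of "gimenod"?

gusifon and hetninod both have last vowel 'o' yet inflect differently (gusifoen, hetninodus), so the last vowel is not what conditions the rule; the final letter is.
"gimenod" ends in -d. The stems ending in -d (foped → fopedus, fenpawid → fenpawidus, hetninod → hetninodus) add -us.
So gimenod → gimenodus.

gimenodus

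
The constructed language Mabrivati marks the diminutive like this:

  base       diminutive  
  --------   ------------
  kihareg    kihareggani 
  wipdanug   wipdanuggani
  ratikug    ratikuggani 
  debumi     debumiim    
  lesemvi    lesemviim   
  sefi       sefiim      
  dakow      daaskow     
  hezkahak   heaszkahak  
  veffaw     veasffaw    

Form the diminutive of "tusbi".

tusbiim

debumi and dakow both begin with d- yet inflect differently (debumiim, daaskow), so the first letter is not what conditions the rule; the final letter is.
"tusbi" ends in -i. The stems ending in -i (debumi → debumiim, lesemvi → lesemviim, sefi → sefiim) add -im.
The other patterns: stems ending in -g double the final consonant and add -ani; stems ending in -k or -w insert -as- after the first vowel.
So tusbi → tusbiim.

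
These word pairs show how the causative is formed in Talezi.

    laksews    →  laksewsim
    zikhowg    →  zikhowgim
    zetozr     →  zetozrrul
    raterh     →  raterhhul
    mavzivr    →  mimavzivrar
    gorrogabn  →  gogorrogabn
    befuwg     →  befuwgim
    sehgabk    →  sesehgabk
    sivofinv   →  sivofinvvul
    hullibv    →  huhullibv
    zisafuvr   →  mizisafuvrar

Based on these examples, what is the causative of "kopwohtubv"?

kokopwohtubv

mavzivr and zetozr both end in -r yet inflect differently (mimavzivrar, zetozrrul), so the final letter is not what conditions the rule; the second-to-last letter is.
"kopwohtubv" has second-to-last letter 'b'. The stems whose second-to-last letter is 'b' (sehgabk → sesehgabk, hullibv → huhullibv, gorrogabn → gogorrogabn) repeat the first consonant+vowel as a prefix.
So kopwohtubv → kokopwohtubv.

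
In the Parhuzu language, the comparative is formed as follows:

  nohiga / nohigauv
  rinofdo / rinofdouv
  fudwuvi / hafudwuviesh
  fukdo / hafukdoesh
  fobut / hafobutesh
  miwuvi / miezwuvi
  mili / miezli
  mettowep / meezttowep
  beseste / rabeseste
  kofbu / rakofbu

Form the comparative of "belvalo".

rabelvalo

"belvalo" begins with b-. The one such stem in the data (beseste → rabeseste) adds the prefix ra-, so the same rule applies.
So belvalo → rabelvalo.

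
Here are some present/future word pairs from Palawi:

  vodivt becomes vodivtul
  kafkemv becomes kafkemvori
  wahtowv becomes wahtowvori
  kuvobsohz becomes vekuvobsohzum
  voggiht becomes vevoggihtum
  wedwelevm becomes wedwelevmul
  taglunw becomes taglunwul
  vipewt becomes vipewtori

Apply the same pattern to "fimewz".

voggiht and vodivt both end in -t yet inflect differently (vevoggihtum, vodivtul), so the final letter is not what conditions the rule; the second-to-last letter is.
"fimewz" has second-to-last letter 'w'. The stems whose second-to-last letter is 'w' (wahtowv → wahtowvori, vipewt → vipewtori) add -ori.
So fimewz → fimewzori.

fimewzori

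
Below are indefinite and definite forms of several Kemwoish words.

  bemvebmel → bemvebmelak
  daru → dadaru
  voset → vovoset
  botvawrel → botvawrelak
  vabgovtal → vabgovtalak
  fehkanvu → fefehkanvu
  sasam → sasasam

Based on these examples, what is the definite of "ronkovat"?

roronkovat

vabgovtal and sasam both have last vowel 'a' yet inflect differently (vabgovtalak, sasasam), so the last vowel is not what conditions the rule; the final letter is.
"ronkovat" ends in -t. The one such stem in the data (voset → vovoset) repeats the first consonant+vowel as a prefix (as do fehkanvu, sasam), so the same rule applies.
The other pattern: stems ending in -l add -ak.
So ronkovat → roronkovat.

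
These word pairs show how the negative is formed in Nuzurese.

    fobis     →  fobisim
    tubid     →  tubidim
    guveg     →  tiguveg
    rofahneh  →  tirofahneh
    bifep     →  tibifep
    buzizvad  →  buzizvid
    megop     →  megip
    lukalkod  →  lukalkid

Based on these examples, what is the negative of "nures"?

tinures

tubid and buzizvad both end in -d yet inflect differently (tubidim, buzizvid), so the final letter is not what conditions the rule; the last vowel is.
"nures" has last vowel 'e'. The stems whose last vowel is 'e' (guveg → tiguveg, rofahneh → tirofahneh, bifep → tibifep) add the prefix ti-.
So nures → tinures.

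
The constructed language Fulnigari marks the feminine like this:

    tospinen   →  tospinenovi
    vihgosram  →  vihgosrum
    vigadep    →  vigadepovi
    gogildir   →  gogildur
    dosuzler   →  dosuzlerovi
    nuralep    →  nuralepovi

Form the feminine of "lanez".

lanezovi

dosuzler and gogildir both end in -r yet inflect differently (dosuzlerovi, gogildur), so the final letter is not what conditions the rule; the last vowel is.
"lanez" has last vowel 'e'. The stems whose last vowel is 'e' (dosuzler → dosuzlerovi, vigadep → vigadepovi, nuralep → nuralepovi) add -ovi.
The other pattern: stems whose last vowel is 'a' or 'i' change the last vowel to 'u'.
So lanez → lanezovi.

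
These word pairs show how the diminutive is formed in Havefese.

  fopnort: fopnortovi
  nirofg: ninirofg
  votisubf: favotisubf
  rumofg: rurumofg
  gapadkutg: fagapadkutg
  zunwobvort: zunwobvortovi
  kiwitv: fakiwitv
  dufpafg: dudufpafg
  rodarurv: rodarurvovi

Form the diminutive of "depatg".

fadepatg

kiwitv and rodarurv both end in -v yet inflect differently (fakiwitv, rodarurvovi), so the final letter is not what conditions the rule; the second-to-last letter is.
"depatg" has second-to-last letter 't'. The stems whose second-to-last letter is 't' (kiwitv → fakiwitv, gapadkutg → fagapadkutg) add the prefix fa-.
The other patterns: stems whose second-to-last letter is 'r' add -ovi; stems whose second-to-last letter is 'f' repeat the first consonant+vowel as a prefix.
So depatg → fadepatg.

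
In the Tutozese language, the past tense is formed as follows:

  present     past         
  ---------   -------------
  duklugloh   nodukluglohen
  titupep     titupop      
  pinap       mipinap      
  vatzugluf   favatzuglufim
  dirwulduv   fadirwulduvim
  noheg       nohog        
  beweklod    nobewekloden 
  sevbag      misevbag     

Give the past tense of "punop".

nopunopen

noheg and sevbag both end in -g yet inflect differently (nohog, misevbag), so the final letter is not what conditions the rule; the last vowel is.
"punop" has last vowel 'o'. The stems whose last vowel is 'o' (duklugloh → nodukluglohen, beweklod → nobewekloden) add no- … -en around the stem.
The other patterns: stems whose last vowel is 'u' add fa- … -im around the stem; stems whose last vowel is 'e' change the last vowel to 'o'; stems whose last vowel is 'a' add the prefix mi-.
So punop → nopunopen.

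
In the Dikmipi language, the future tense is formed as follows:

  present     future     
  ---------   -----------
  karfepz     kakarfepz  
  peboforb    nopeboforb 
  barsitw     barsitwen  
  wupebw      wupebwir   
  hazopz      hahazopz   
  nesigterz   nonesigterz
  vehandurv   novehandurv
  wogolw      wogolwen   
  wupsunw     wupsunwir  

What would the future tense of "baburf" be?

karfepz and nesigterz both end in -z yet inflect differently (kakarfepz, nonesigterz), so the final letter is not what conditions the rule; the second-to-last letter is.
"baburf" has second-to-last letter 'r'. The stems whose second-to-last letter is 'r' (nesigterz → nonesigterz, vehandurv → novehandurv, peboforb → nopeboforb) add the prefix no-.
The other patterns: stems whose second-to-last letter is 'p' repeat the first consonant+vowel as a prefix; stems whose second-to-last letter is 'l' or 't' add -en; stems whose second-to-last letter is 'b' or 'n' add -ir.
So baburf → nobaburf.

nobaburf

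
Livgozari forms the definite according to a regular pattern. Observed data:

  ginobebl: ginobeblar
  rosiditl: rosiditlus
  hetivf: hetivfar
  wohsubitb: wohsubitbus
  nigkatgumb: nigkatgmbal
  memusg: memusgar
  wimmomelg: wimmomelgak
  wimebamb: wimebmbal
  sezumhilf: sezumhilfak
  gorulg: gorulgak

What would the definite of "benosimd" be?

wohsubitb and wimebamb both end in -b yet inflect differently (wohsubitbus, wimebmbal), so the final letter is not what conditions the rule; the second-to-last letter is.
"benosimd" has second-to-last letter 'm'. The stems whose second-to-last letter is 'm' (wimebamb → wimebmbal, nigkatgumb → nigkatgmbal) delete the last vowel and add -al.
The other patterns: stems whose second-to-last letter is 't' add -us; stems whose second-to-last letter is 'l' add -ak; stems whose second-to-last letter is 'b', 's' or 'v' add -ar.
So benosimd → benosmdal.

benosmdal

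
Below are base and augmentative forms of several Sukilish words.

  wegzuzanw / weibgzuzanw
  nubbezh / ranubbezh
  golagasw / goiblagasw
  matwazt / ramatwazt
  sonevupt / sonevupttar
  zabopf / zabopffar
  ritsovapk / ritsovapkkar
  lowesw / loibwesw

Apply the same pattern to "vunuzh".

ravunuzh

sonevupt and matwazt both end in -t yet inflect differently (sonevupttar, ramatwazt), so the final letter is not what conditions the rule; the second-to-last letter is.
"vunuzh" has second-to-last letter 'z'. The stems whose second-to-last letter is 'z' (nubbezh → ranubbezh, matwazt → ramatwazt) add the prefix ra-.
So vunuzh → ravunuzh.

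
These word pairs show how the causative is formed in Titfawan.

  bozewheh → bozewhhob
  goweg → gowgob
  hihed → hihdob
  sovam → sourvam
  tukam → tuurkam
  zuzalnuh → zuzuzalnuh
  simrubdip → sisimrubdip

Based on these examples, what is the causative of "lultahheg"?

bozewheh and zuzalnuh both end in -h yet inflect differently (bozewhhob, zuzuzalnuh), so the final letter is not what conditions the rule; the last vowel is.
"lultahheg" has last vowel 'e'. The stems whose last vowel is 'e' (bozewheh → bozewhhob, goweg → gowgob, hihed → hihdob) delete the last vowel and add -ob.
So lultahheg → lultahhgob.

lultahhgob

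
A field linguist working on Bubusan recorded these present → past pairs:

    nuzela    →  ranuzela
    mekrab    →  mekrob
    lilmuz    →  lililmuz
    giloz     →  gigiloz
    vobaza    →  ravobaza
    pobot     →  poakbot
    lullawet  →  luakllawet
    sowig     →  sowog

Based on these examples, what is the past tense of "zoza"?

pobot and giloz both have last vowel 'o' yet inflect differently (poakbot, gigiloz), so the last vowel is not what conditions the rule; the final letter is.
"zoza" ends in -a. The stems ending in -a (nuzela → ranuzela, vobaza → ravobaza) add the prefix ra-.
So zoza → razoza.

razoza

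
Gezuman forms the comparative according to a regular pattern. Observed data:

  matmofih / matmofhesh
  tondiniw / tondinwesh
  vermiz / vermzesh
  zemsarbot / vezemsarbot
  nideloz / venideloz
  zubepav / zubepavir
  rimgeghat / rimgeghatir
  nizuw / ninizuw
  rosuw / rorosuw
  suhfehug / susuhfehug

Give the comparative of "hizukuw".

hihizukuw

vermiz and nideloz both end in -z yet inflect differently (vermzesh, venideloz), so the final letter is not what conditions the rule; the last vowel is.
"hizukuw" has last vowel 'u'. The stems whose last vowel is 'u' (nizuw → ninizuw, rosuw → rorosuw, suhfehug → susuhfehug) repeat the first consonant+vowel as a prefix.
So hizukuw → hihizukuw.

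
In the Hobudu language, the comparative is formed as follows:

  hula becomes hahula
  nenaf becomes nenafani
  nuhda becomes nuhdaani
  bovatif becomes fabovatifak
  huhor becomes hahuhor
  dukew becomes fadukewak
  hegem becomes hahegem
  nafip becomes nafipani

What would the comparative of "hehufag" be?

hahehufag

"hehufag" begins with h-. The stems beginning with h- (hula → hahula, hegem → hahegem, huhor → hahuhor) add the prefix ha-.
The other patterns: stems beginning with n- add -ani; stems beginning with b- or d- add fa- … -ak around the stem.
So hehufag → hahehufag.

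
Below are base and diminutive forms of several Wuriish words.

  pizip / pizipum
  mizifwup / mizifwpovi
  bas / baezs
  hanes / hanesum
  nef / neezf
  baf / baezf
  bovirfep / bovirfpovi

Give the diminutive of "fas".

faezs

"fas" has 1 vowel. The stems with 1 vowel (nef → neezf, baf → baezf, bas → baezs) insert -ez- after the first vowel.
The other patterns: stems with 2 vowels add -um; stems with 3 vowels delete the last vowel and add -ovi.
So fas → faezs.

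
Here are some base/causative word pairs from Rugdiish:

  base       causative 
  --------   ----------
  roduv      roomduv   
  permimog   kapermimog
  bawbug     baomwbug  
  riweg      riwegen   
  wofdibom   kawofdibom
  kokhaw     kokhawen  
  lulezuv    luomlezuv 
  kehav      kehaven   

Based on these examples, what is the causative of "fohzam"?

bawbug and permimog both end in -g yet inflect differently (baomwbug, kapermimog), so the final letter is not what conditions the rule; the last vowel is.
"fohzam" has last vowel 'a'. The stems whose last vowel is 'a' (kehav → kehaven, kokhaw → kokhawen) add -en.
So fohzam → fohzamen.

fohzamen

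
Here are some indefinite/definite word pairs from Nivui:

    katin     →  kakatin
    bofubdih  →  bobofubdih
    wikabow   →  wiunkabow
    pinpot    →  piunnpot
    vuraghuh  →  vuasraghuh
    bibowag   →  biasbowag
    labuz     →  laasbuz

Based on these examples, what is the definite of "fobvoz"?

founbvoz

"fobvoz" has last vowel 'o'. The stems whose last vowel is 'o' (wikabow → wiunkabow, pinpot → piunnpot) insert -un- after the first vowel.
So fobvoz → founbvoz.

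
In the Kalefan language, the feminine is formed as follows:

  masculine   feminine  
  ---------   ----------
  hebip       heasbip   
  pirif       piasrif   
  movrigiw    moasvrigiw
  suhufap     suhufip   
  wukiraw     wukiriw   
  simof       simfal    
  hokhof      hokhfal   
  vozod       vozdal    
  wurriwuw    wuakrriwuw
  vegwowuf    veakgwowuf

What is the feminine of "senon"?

sennal

hebip and suhufap both end in -p yet inflect differently (heasbip, suhufip), so the final letter is not what conditions the rule; the last vowel is.
"senon" has last vowel 'o'. The stems whose last vowel is 'o' (simof → simfal, hokhof → hokhfal, vozod → vozdal) delete the last vowel and add -al.
The other patterns: stems whose last vowel is 'i' insert -as- after the first vowel; stems whose last vowel is 'a' change the last vowel to 'i'; stems whose last vowel is 'u' insert -ak- after the first vowel.
So senon → sennal.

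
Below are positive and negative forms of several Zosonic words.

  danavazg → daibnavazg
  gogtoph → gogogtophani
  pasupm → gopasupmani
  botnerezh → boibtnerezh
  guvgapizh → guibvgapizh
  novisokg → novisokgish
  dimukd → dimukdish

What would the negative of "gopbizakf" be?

gopbizakfish

botnerezh and gogtoph both end in -h yet inflect differently (boibtnerezh, gogogtophani), so the final letter is not what conditions the rule; the second-to-last letter is.
"gopbizakf" has second-to-last letter 'k'. The stems whose second-to-last letter is 'k' (dimukd → dimukdish, novisokg → novisokgish) add -ish.
The other patterns: stems whose second-to-last letter is 'z' insert -ib- after the first vowel; stems whose second-to-last letter is 'p' add go- … -ani around the stem.
So gopbizakf → gopbizakfish.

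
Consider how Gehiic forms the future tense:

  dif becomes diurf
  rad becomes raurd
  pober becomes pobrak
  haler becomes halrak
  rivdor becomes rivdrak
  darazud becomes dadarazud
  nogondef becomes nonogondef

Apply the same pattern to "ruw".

ruurw

rad and darazud both end in -d yet inflect differently (raurd, dadarazud), so the final letter is not what conditions the rule; the number of vowels is.
"ruw" has 1 vowel. The stems with 1 vowel (dif → diurf, rad → raurd) insert -ur- after the first vowel.
So ruw → ruurw.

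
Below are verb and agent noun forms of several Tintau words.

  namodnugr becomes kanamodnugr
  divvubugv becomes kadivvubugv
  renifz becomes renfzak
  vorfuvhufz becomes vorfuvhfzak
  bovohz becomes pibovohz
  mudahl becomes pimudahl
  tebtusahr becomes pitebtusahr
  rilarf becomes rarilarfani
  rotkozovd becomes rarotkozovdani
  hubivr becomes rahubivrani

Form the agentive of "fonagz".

kafonagz

renifz and bovohz both end in -z yet inflect differently (renfzak, pibovohz), so the final letter is not what conditions the rule; the second-to-last letter is.
"fonagz" has second-to-last letter 'g'. The stems whose second-to-last letter is 'g' (namodnugr → kanamodnugr, divvubugv → kadivvubugv) add the prefix ka-.
So fonagz → kafonagz.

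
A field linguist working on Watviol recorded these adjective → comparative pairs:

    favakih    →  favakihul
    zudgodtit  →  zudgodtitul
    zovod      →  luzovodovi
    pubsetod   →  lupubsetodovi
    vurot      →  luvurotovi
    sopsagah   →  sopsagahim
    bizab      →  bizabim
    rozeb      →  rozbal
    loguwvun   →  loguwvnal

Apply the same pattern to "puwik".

zudgodtit and vurot both end in -t yet inflect differently (zudgodtitul, luvurotovi), so the final letter is not what conditions the rule; the last vowel is.
"puwik" has last vowel 'i'. The stems whose last vowel is 'i' (favakih → favakihul, zudgodtit → zudgodtitul) add -ul.
The other patterns: stems whose last vowel is 'o' add lu- … -ovi around the stem; stems whose last vowel is 'a' add -im; stems whose last vowel is 'e' or 'u' delete the last vowel and add -al.
So puwik → puwikul.

puwikul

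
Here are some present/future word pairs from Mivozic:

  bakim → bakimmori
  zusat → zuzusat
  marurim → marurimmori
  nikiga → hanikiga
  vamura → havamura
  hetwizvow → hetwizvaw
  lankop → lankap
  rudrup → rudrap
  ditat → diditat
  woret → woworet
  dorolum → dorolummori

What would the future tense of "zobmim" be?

zobmimmori

nikiga and zusat both have last vowel 'a' yet inflect differently (hanikiga, zuzusat), so the last vowel is not what conditions the rule; the final letter is.
"zobmim" ends in -m. The stems ending in -m (dorolum → dorolummori, marurim → marurimmori, bakim → bakimmori) double the final consonant and add -ori.
The other patterns: stems ending in -a add the prefix ha-; stems ending in -t repeat the first consonant+vowel as a prefix; stems ending in -p or -w change the last vowel to 'a'.
So zobmim → zobmimmori.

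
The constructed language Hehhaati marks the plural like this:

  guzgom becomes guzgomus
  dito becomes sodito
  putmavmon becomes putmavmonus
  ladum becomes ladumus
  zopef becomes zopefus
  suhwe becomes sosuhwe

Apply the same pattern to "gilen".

gilenus

guzgom and dito both have last vowel 'o' yet inflect differently (guzgomus, sodito), so the last vowel is not what conditions the rule; whether the stem ends in a vowel or a consonant is.
"gilen" ends in a consonant. The stems ending in a consonant (ladum → ladumus, zopef → zopefus, guzgom → guzgomus) add -us.
So gilen → gilenus.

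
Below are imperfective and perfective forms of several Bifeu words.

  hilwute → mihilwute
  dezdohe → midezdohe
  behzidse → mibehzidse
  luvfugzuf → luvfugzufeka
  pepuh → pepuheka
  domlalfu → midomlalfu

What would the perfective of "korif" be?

korifeka

pepuh and domlalfu both have last vowel 'u' yet inflect differently (pepuheka, midomlalfu), so the last vowel is not what conditions the rule; whether the stem ends in a vowel or a consonant is.
"korif" ends in a consonant. The stems ending in a consonant (pepuh → pepuheka, luvfugzuf → luvfugzufeka) add -eka.
So korif → korifeka.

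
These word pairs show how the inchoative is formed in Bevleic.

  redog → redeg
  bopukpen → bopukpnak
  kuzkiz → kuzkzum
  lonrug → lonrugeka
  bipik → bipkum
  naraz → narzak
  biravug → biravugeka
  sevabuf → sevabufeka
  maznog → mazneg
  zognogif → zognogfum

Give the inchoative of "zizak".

zizkak

"zizak" has last vowel 'a'. The one such stem in the data (naraz → narzak) deletes the last vowel and adds -ak (as does bopukpen), so the same rule applies.
The other patterns: stems whose last vowel is 'i' delete the last vowel and add -um; stems whose last vowel is 'o' change the last vowel to 'e'; stems whose last vowel is 'u' add -eka.
So zizak → zizkak.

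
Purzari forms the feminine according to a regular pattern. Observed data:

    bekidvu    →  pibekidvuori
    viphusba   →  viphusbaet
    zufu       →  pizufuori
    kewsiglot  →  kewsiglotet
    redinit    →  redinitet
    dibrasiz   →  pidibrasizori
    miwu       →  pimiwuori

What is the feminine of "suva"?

suvaet

redinit and dibrasiz both have last vowel 'i' yet inflect differently (redinitet, pidibrasizori), so the last vowel is not what conditions the rule; the final letter is.
"suva" ends in -a. The one such stem in the data (viphusba → viphusbaet) adds -et, so the same rule applies.
The other pattern: stems ending in -u or -z add pi- … -ori around the stem.
So suva → suvaet.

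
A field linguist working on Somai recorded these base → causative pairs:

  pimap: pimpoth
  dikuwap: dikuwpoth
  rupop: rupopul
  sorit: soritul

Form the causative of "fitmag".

pimap and rupop both end in -p yet inflect differently (pimpoth, rupopul), so the final letter is not what conditions the rule; the last vowel is.
"fitmag" has last vowel 'a'. The stems whose last vowel is 'a' (pimap → pimpoth, dikuwap → dikuwpoth) delete the last vowel and add -oth.
The other pattern: stems whose last vowel is 'i' or 'o' add -ul.
So fitmag → fitmgoth.

fitmgoth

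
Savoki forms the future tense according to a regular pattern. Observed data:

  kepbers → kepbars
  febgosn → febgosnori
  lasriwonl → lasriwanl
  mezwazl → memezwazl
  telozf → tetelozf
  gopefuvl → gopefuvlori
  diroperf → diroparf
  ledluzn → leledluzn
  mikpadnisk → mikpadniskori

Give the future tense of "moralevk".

diroperf and telozf both end in -f yet inflect differently (diroparf, tetelozf), so the final letter is not what conditions the rule; the second-to-last letter is.
"moralevk" has second-to-last letter 'v'. The one such stem in the data (gopefuvl → gopefuvlori) adds -ori, so the same rule applies.
So moralevk → moralevkori.

moralevkori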